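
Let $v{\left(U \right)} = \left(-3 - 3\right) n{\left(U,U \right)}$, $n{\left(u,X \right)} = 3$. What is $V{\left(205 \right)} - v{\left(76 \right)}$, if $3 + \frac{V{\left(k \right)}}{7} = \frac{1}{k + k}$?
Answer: $- \frac{1223}{410} \approx -2.9829$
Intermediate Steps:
$v{\left(U \right)} = -18$ ($v{\left(U \right)} = \left(-3 - 3\right) 3 = \left(-6\right) 3 = -18$)
$V{\left(k \right)} = -21 + \frac{7}{2 k}$ ($V{\left(k \right)} = -21 + \frac{7}{k + k} = -21 + \frac{7}{2 k}$)
$V{\left(205 \right)} - v{\left(76 \right)} = \left(-21 + \frac{7}{2 \cdot 205}\right) - -18 = \left(-21 + \frac{7}{2} \cdot \frac{1}{205}\right) + 18 = \left(-21 + \frac{7}{410}\right) + 18 = - \frac{8603}{410} + 18 = - \frac{1223}{410}$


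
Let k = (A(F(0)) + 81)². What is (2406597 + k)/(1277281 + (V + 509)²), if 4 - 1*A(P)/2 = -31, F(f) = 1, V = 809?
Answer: 2429398/3014405 ≈ 0.80593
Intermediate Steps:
A(P) = 70 (A(P) = 8 - 2*(-31) = 8 + 62 = 70)
k = 22801 (k = (70 + 81)² = 151² = 22801)
(2406597 + k)/(1277281 + (V + 509)²) = (2406597 + 22801)/(1277281 + (809 + 509)²) = 2429398/(1277281 + 1318²) = 2429398/(1277281 + 1737124) = 2429398/3014405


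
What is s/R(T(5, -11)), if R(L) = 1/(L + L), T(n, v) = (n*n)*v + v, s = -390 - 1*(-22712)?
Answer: -12768184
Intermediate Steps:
s = 22322 (s = -390 + 22712 = 22322)
T(n, v) = v + v*n² (T(n, v) = n²*v + v = v*n² + v = v + v*n²)
R(L) = 1/(2*L)
s/R(T(5, -11)) = 22322/((1/(2*((-11*(1 + 5²)))))) = 22322/((1/(2*((-11*(1 + 25)))))) = 22322/((1/(2*((-11*26))))) = 22322/(((½)/(-286))) = 22322/(((½)*(-1/286))) = 22322/(-1/572) = 22322*(-572) = -12768184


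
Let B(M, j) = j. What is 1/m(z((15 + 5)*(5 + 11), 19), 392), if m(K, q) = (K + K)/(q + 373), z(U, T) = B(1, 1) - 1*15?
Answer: -765/28 ≈ -27.321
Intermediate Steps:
z(U, T) = -14 (z(U, T) = 1 - 1*15 = 1 - 15 = -14)
m(K, q) = 2*K/(373 + q) (m(K, q) = (2*K)/(373 + q) = 2*K/(373 + q))
1/m(z((15 + 5)*(5 + 11), 19), 392) = 1/(2*(-14)/(373 + 392)) = 1/(2*(-14)/765) = 1/(2*(-14)*(1/765)) = 1/(-28/765) = -765/28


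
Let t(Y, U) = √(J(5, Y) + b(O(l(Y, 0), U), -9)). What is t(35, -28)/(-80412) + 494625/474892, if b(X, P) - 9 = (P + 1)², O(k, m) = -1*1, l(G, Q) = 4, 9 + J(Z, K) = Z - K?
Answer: 494625/474892 - √34/80412 ≈ 1.0415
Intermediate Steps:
J(Z, K) = -9 + Z - K (J(Z, K) = -9 + (Z - K) = -9 + Z - K)
O(k, m) = -1
b(X, P) = 9 + (1 + P)² (b(X, P) = 9 + (P + 1)² = 9 + (1 + P)²)
t(Y, U) = √(69 - Y) (t(Y, U) = √((-9 + 5 - Y) + (9 + (1 - 9)²)) = √((-4 - Y) + (9 + (-8)²)) = √((-4 - Y) + (9 + 64)) = √((-4 - Y) + 73) = √(69 - Y))
t(35, -28)/(-80412) + 494625/474892 = √(69 - 1*35)/(-80412) + 494625/474892 = √(69 - 35)*(-1/80412) + 494625*(1/474892) = √34*(-1/80412) + 494625/474892 = -√34/80412 + 494625/474892 = 494625/474892 - √34/80412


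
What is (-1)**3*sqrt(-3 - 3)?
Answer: -I*sqrt(6) ≈ -2.4495*I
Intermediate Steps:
(-1)**3*sqrt(-3 - 3) = -sqrt(-6) = -I*sqrt(6)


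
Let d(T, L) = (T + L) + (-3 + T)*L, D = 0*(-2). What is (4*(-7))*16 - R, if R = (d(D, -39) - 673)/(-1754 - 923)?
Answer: -1199891/2677 ≈ -448.22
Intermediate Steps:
D = 0
d(T, L) = L + T + L*(-3 + T) (d(T, L) = (L + T) + L*(-3 + T) = L + T + L*(-3 + T))
R = 595/2677 (R = ((0 - 2*(-39) - 39*0) - 673)/(-1754 - 923) = ((0 + 78 + 0) - 673)/(-2677) = (78 - 673)*(-1/2677) = -595*(-1/2677) = 595/2677 ≈ 0.22226)
(4*(-7))*16 - R = (4*(-7))*16 - 1*595/2677 = -28*16 - 595/2677 = -448 - 595/2677 = -1199891/2677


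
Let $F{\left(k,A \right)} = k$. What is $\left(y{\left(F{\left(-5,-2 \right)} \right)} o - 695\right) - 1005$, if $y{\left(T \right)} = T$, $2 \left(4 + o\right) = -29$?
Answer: $- \frac{3215}{2} \approx -1607.5$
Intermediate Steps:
$o = - \frac{37}{2}$ ($o = -4 + \frac{1}{2} \left(-29\right) = -4 - \frac{29}{2} = - \frac{37}{2} \approx -18.5$)
$\left(y{\left(F{\left(-5,-2 \right)} \right)} o - 695\right) - 1005 = \left(\left(-5\right) \left(- \frac{37}{2}\right) - 695\right) - 1005 = \left(\frac{185}{2} - 695\right) - 1005 = - \frac{1205}{2} - 1005 = - \frac{3215}{2}$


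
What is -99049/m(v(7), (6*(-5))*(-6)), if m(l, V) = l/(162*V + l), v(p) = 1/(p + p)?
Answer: -40435862809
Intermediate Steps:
v(p) = 1/(2*p)
m(l, V) = l/(l + 162*V)
-99049/m(v(7), (6*(-5))*(-6)) = -99049/(((1/2)/7)/((1/2)/7 + 162*((6*(-5))*(-6)))) = -99049/(((1/2)*(1/7))/((1/2)*(1/7) + 162*(-30*(-6)))) = -99049/(1/(14*(1/14 + 162*180))) = -99049/(1/(14*(1/14 + 29160))) = -99049/(1/(14*(408241/14))) = -99049/((1/14)*(14/408241)) = -99049/1/408241 = -99049*408241 = -40435862809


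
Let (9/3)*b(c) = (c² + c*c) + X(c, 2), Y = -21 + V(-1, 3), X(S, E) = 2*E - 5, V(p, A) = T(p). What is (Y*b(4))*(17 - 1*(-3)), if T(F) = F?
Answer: -13640/3 ≈ -4546.7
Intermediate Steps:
V(p, A) = p
X(S, E) = -5 + 2*E
Y = -22 (Y = -21 - 1 = -22)
b(c) = -⅓ + 2*c²/3 (b(c) = ((c² + c*c) + (-5 + 2*2))/3 = ((c² + c²) + (-5 + 4))/3 = (2*c² - 1)/3 = (-1 + 2*c²)/3 = -⅓ + 2*c²/3)
(Y*b(4))*(17 - 1*(-3)) = (-22*(-⅓ + (⅔)*4²))*(17 - 1*(-3)) = (-22*(-⅓ + (⅔)*16))*(17 + 3) = -22*(-⅓ + 32/3)*20 = -22*31/3*20 = -682/3*20 = -13640/3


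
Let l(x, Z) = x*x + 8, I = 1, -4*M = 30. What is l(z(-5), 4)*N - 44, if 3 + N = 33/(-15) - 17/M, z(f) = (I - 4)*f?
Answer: -10912/15 ≈ -727.47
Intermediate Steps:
M = -15/2 (M = -1/4*30 = -15/2 ≈ -7.5000)
z(f) = -3*f (z(f) = (1 - 4)*f = -3*f)
l(x, Z) = 8 + x**2 (l(x, Z) = x**2 + 8 = 8 + x**2)
N = -44/15 (N = -3 + (33/(-15) - 17/(-15/2)) = -3 + (33*(-1/15) - 17*(-2/15)) = -3 + (-11/5 + 34/15) = -3 + 1/15 = -44/15 ≈ -2.9333)
l(z(-5), 4)*N - 44 = (8 + (-3*(-5))**2)*(-44/15) - 44 = (8 + 15**2)*(-44/15) - 44 = (8 + 225)*(-44/15) - 44 = 233*(-44/15) - 44 = -10252/15 - 44 = -10912/15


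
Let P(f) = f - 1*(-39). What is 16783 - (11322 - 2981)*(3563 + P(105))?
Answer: -30903304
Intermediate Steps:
P(f) = 39 + f (P(f) = f + 39 = 39 + f)
16783 - (11322 - 2981)*(3563 + P(105)) = 16783 - (11322 - 2981)*(3563 + (39 + 105)) = 16783 - 8341*(3563 + 144) = 16783 - 8341*3707 = 16783 - 1*30920087 = 16783 - 30920087 = -30903304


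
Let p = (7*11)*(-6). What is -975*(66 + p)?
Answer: 386100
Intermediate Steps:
p = -462 (p = 77*(-6) = -462)
-975*(66 + p) = -975*(66 - 462) = -975*(-396) = 386100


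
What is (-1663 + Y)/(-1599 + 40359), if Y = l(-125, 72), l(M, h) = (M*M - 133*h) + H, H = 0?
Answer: 43/380 ≈ 0.11316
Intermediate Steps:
l(M, h) = M² - 133*h (l(M, h) = (M*M - 133*h) + 0 = (M² - 133*h) + 0 = M² - 133*h)
Y = 6049 (Y = (-125)² - 133*72 = 15625 - 9576 = 6049)
(-1663 + Y)/(-1599 + 40359) = (-1663 + 6049)/(-1599 + 40359) = 4386/38760 = 4386*(1/38760) = 43/380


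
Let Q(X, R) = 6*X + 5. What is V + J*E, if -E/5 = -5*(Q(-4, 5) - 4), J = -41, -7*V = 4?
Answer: 165021/7 ≈ 23574.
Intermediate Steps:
Q(X, R) = 5 + 6*X
V = -4/7 (V = -⅐*4 = -4/7 ≈ -0.57143)
E = -575 (E = -(-25)*((5 + 6*(-4)) - 4) = -(-25)*((5 - 24) - 4) = -(-25)*(-19 - 4) = -(-25)*(-23) = -5*115 = -575)
V + J*E = -4/7 - 41*(-575) = -4/7 + 23575 = 165021/7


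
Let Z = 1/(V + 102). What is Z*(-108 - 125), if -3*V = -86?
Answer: -699/392 ≈ -1.7832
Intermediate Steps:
V = 86/3 (V = -⅓*(-86) = 86/3 ≈ 28.667)
Z = 3/392 (Z = 1/(86/3 + 102) = 1/(392/3) = 3/392 ≈ 0.0076531)
Z*(-108 - 125) = 3*(-108 - 125)/392 = (3/392)*(-233) = -699/392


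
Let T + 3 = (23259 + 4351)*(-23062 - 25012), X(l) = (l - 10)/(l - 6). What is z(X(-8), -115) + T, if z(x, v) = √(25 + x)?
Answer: -1327323143 + 2*√322/7 ≈ -1.3273e+9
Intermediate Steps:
X(l) = (-10 + l)/(-6 + l)
T = -1327323143 (T = -3 + (23259 + 4351)*(-23062 - 25012) = -3 + 27610*(-48074) = -3 - 1327323140 = -1327323143)
z(X(-8), -115) + T = √(25 + (-10 - 8)/(-6 - 8)) - 1327323143 = √(25 - 18/(-14)) - 1327323143 = √(25 - 1/14*(-18)) - 1327323143 = √(25 + 9/7) - 1327323143 = √(184/7) - 1327323143 = 2*√322/7 - 1327323143 = -1327323143 + 2*√322/7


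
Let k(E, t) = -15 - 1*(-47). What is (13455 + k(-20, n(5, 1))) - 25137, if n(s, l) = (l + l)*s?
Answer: -11650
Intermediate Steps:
n(s, l) = 2*l*s (n(s, l) = (2*l)*s = 2*l*s)
k(E, t) = 32 (k(E, t) = -15 + 47 = 32)
(13455 + k(-20, n(5, 1))) - 25137 = (13455 + 32) - 25137 = 13487 - 25137 = -11650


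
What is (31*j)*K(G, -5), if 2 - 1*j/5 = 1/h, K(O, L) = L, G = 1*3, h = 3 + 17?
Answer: -6045/4 ≈ -1511.3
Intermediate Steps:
h = 20
G = 3
j = 39/4 (j = 10 - 5/20 = 10 - 5*1/20 = 10 - ¼ = 39/4 ≈ 9.7500)
(31*j)*K(G, -5) = (31*(39/4))*(-5) = (1209/4)*(-5) = -6045/4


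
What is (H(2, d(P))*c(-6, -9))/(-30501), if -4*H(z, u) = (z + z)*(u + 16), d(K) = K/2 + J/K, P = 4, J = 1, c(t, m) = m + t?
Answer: -365/40668 ≈ -0.0089751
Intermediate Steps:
d(K) = 1/K + K/2 (d(K) = K/2 + 1/K = 1/K + K/2)
H(z, u) = -z*(16 + u)/2 (H(z, u) = -(z + z)*(u + 16)/4 = -2*z*(16 + u)/4 = -z*(16 + u)/2)
(H(2, d(P))*c(-6, -9))/(-30501) = ((-1/2*2*(16 + (1/4 + (1/2)*4)))*(-9 - 6))/(-30501) = (-1/2*2*(16 + (1/4 + 2))*(-15))*(-1/30501) = (-1/2*2*(16 + 9/4)*(-15))*(-1/30501) = (-1/2*2*73/4*(-15))*(-1/30501) = -73/4*(-15)*(-1/30501) = (1095/4)*(-1/30501) = -365/40668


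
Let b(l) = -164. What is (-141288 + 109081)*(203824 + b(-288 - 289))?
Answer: -6559277620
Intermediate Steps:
(-141288 + 109081)*(203824 + b(-288 - 289)) = (-141288 + 109081)*(203824 - 164) = -32207*203660 = -6559277620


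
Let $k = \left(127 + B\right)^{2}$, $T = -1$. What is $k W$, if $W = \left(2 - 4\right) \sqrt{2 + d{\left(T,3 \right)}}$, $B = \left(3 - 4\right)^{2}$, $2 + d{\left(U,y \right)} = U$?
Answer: $- 32768 i \approx - 32768.0 i$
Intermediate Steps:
$d{\left(U,y \right)} = -2 + U$
$B = 1$ ($B = \left(-1\right)^{2} = 1$)
$k = 16384$ ($k = \left(127 + 1\right)^{2} = 128^{2} = 16384$)
$W = - 2 i$ ($W = \left(2 - 4\right) \sqrt{2 - 3} = - 2 \sqrt{2 - 3} = - 2 \sqrt{-1} = - 2 i \approx - 2.0 i$)
$k W = 16384 \left(- 2 i\right) = - 32768 i$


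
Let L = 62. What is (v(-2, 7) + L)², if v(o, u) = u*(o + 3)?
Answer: 4761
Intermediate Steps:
v(o, u) = u*(3 + o)
(v(-2, 7) + L)² = (7*(3 - 2) + 62)² = (7*1 + 62)² = (7 + 62)² = 69² = 4761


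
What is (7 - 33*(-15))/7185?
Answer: 502/7185 ≈ 0.069868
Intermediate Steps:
(7 - 33*(-15))/7185 = (7 + 495)*(1/7185) = 502*(1/7185) = 502/7185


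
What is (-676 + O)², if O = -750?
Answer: 2033476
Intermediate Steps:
(-676 + O)² = (-676 - 750)² = (-1426)² = 2033476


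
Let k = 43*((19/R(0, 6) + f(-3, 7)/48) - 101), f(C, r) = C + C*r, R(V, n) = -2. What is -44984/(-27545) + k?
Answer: -131427301/27545 ≈ -4771.4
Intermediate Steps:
k = -4773 (k = 43*((19/(-2) - 3*(1 + 7)/48) - 101) = 43*((19*(-½) - 3*8*(1/48)) - 101) = 43*((-19/2 - 24*1/48) - 101) = 43*((-19/2 - ½) - 101) = 43*(-10 - 101) = 43*(-111) = -4773)
-44984/(-27545) + k = -44984/(-27545) - 4773 = -44984*(-1/27545) - 4773 = 44984/27545 - 4773 = -131427301/27545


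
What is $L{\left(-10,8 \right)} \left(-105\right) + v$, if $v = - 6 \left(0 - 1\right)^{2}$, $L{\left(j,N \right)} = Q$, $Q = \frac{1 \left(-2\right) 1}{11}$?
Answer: $\frac{144}{11} \approx 13.091$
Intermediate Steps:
$Q = - \frac{2}{11}$ ($Q = \left(-2\right) 1 \cdot \frac{1}{11} = \left(-2\right) \frac{1}{11} = - \frac{2}{11} \approx -0.18182$)
$L{\left(j,N \right)} = - \frac{2}{11}$
$v = -6$ ($v = - 6 \left(-1\right)^{2} = \left(-6\right) 1 = -6$)
$L{\left(-10,8 \right)} \left(-105\right) + v = \left(- \frac{2}{11}\right) \left(-105\right) - 6 = \frac{210}{11} - 6 = \frac{144}{11}$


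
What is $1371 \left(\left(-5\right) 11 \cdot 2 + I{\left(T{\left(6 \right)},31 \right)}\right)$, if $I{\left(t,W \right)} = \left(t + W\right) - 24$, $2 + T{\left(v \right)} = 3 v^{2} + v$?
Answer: $12339$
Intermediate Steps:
$T{\left(v \right)} = -2 + v + 3 v^{2}$ ($T{\left(v \right)} = -2 + \left(3 v^{2} + v\right) = -2 + \left(v + 3 v^{2}\right) = -2 + v + 3 v^{2}$)
$I{\left(t,W \right)} = -24 + W + t$ ($I{\left(t,W \right)} = \left(W + t\right) - 24 = -24 + W + t$)
$1371 \left(\left(-5\right) 11 \cdot 2 + I{\left(T{\left(6 \right)},31 \right)}\right) = 1371 \left(\left(-5\right) 11 \cdot 2 + \left(-24 + 31 + \left(-2 + 6 + 3 \cdot 6^{2}\right)\right)\right) = 1371 \left(\left(-55\right) 2 + \left(-24 + 31 + \left(-2 + 6 + 3 \cdot 36\right)\right)\right) = 1371 \left(-110 + \left(-24 + 31 + \left(-2 + 6 + 108\right)\right)\right) = 1371 \left(-110 + \left(-24 + 31 + 112\right)\right) = 1371 \left(-110 + 119\right) = 1371 \cdot 9 = 12339$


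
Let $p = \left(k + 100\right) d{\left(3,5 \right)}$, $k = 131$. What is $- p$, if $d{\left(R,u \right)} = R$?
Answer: $-693$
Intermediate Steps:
$p = 693$ ($p = \left(131 + 100\right) 3 = 231 \cdot 3 = 693$)
$- p = \left(-1\right) 693 = -693$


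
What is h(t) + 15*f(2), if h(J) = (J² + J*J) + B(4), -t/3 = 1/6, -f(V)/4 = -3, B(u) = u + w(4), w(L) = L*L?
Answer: 401/2 ≈ 200.50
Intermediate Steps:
w(L) = L²
B(u) = 16 + u (B(u) = u + 4² = u + 16 = 16 + u)
f(V) = 12 (f(V) = -4*(-3) = 12)
t = -½ (t = -3/6 = -3*⅙ = -½ ≈ -0.50000)
h(J) = 20 + 2*J² (h(J) = (J² + J*J) + (16 + 4) = (J² + J²) + 20 = 2*J² + 20 = 20 + 2*J²)
h(t) + 15*f(2) = (20 + 2*(-½)²) + 15*12 = (20 + 2*(¼)) + 180 = (20 + ½) + 180 = 41/2 + 180 = 401/2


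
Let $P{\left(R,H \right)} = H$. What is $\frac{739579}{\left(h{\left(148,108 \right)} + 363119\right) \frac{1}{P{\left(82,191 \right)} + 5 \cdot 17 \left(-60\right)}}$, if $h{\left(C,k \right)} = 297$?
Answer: $- \frac{3630593311}{363416} \approx -9990.2$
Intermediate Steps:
$\frac{739579}{\left(h{\left(148,108 \right)} + 363119\right) \frac{1}{P{\left(82,191 \right)} + 5 \cdot 17 \left(-60\right)}} = \frac{739579}{\left(297 + 363119\right) \frac{1}{191 + 5 \cdot 17 \left(-60\right)}} = \frac{739579}{363416 \frac{1}{191 + 85 \left(-60\right)}} = \frac{739579}{363416 \frac{1}{191 - 5100}} = \frac{739579}{363416 \frac{1}{-4909}} = \frac{739579}{363416 \left(- \frac{1}{4909}\right)} = \frac{739579}{- \frac{363416}{4909}} = 739579 \left(- \frac{4909}{363416}\right) = - \frac{3630593311}{363416}$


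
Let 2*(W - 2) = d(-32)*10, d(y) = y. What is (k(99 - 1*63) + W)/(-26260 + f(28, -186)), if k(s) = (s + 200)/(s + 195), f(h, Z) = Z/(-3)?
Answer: 18131/3025869 ≈ 0.0059920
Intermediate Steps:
f(h, Z) = -Z/3 (f(h, Z) = Z*(-1/3) = -Z/3)
k(s) = (200 + s)/(195 + s)
W = -158 (W = 2 + (-32*10)/2 = 2 + (1/2)*(-320) = 2 - 160 = -158)
(k(99 - 1*63) + W)/(-26260 + f(28, -186)) = ((200 + (99 - 1*63))/(195 + (99 - 1*63)) - 158)/(-26260 - 1/3*(-186)) = ((200 + (99 - 63))/(195 + (99 - 63)) - 158)/(-26260 + 62) = ((200 + 36)/(195 + 36) - 158)/(-26198) = (236/231 - 158)*(-1/26198) = -36262/231*(-1/26198) = 18131/3025869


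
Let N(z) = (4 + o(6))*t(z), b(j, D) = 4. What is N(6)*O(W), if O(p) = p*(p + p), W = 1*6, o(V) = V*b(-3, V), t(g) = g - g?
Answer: 0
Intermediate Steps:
t(g) = 0
o(V) = 4*V (o(V) = V*4 = 4*V)
N(z) = 0 (N(z) = (4 + 4*6)*0 = (4 + 24)*0 = 28*0 = 0)
W = 6
O(p) = 2*p**2 (O(p) = p*(2*p) = 2*p**2)
N(6)*O(W) = 0*(2*6**2) = 0*(2*36) = 0*72 = 0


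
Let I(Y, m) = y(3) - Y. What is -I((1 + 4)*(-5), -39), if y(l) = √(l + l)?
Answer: -25 - √6 ≈ -27.449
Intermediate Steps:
y(l) = √2*√l (y(l) = √(2*l) = √2*√l)
I(Y, m) = √6 - Y (I(Y, m) = √2*√3 - Y = √6 - Y)
-I((1 + 4)*(-5), -39) = -(√6 - (1 + 4)*(-5)) = -(√6 - 5*(-5)) = -(√6 - 1*(-25)) = -(√6 + 25) = -(25 + √6) = -25 - √6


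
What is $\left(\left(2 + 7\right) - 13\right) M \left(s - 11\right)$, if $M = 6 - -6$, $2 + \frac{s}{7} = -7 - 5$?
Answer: $5232$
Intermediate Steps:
$s = -98$ ($s = -14 + 7 \left(-7 - 5\right) = -14 + 7 \left(-12\right) = -14 - 84 = -98$)
$M = 12$ ($M = 6 + 6 = 12$)
$\left(\left(2 + 7\right) - 13\right) M \left(s - 11\right) = \left(\left(2 + 7\right) - 13\right) 12 \left(-98 - 11\right) = \left(9 - 13\right) 12 \left(-98 - 11\right) = \left(-4\right) 12 \left(-109\right) = \left(-48\right) \left(-109\right) = 5232$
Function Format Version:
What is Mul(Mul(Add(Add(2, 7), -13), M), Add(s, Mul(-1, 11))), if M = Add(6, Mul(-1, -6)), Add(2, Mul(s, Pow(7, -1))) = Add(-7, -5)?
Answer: 5232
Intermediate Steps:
s = -98 (s = Add(-14, Mul(7, Add(-7, -5))) = Add(-14, Mul(7, -12)) = Add(-14, -84) = -98)
M = 12 (M = Add(6, 6) = 12)
Mul(Mul(Add(Add(2, 7), -13), M), Add(s, Mul(-1, 11))) = Mul(Mul(Add(Add(2, 7), -13), 12), Add(-98, Mul(-1, 11))) = Mul(Mul(Add(9, -13), 12), Add(-98, -11)) = Mul(Mul(-4, 12), -109) = Mul(-48, -109) = 5232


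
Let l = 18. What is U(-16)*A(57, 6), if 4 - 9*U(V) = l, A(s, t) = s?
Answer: -266/3 ≈ -88.667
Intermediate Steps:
U(V) = -14/9 (U(V) = 4/9 - 1/9*18 = 4/9 - 2 = -14/9)
U(-16)*A(57, 6) = -14/9*57 = -266/3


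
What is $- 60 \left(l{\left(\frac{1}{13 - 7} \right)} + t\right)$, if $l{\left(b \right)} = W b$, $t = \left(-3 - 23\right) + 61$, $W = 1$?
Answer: $-2110$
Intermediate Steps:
$t = 35$ ($t = \left(-3 - 23\right) + 61 = -26 + 61 = 35$)
$l{\left(b \right)} = b$ ($l{\left(b \right)} = 1 b = b$)
$- 60 \left(l{\left(\frac{1}{13 - 7} \right)} + t\right) = - 60 \left(\frac{1}{13 - 7} + 35\right) = - 60 \left(\frac{1}{6} + 35\right) = \left(-60\right) \frac{211}{6} = -2110$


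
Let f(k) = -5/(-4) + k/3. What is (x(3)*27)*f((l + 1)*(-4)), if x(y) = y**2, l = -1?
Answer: 1215/4 ≈ 303.75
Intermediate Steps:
f(k) = 5/4 + k/3 (f(k) = -5*(-1/4) + k*(1/3) = 5/4 + k/3)
(x(3)*27)*f((l + 1)*(-4)) = (3**2*27)*(5/4 + ((-1 + 1)*(-4))/3) = (9*27)*(5/4 + (0*(-4))/3) = 243*(5/4 + (1/3)*0) = 243*(5/4 + 0) = 243*(5/4) = 1215/4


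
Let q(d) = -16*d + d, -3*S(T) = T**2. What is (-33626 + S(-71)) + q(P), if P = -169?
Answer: -98314/3 ≈ -32771.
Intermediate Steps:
S(T) = -T**2/3
q(d) = -15*d
(-33626 + S(-71)) + q(P) = (-33626 - 1/3*(-71)**2) - 15*(-169) = (-33626 - 1/3*5041) + 2535 = (-33626 - 5041/3) + 2535 = -105919/3 + 2535 = -98314/3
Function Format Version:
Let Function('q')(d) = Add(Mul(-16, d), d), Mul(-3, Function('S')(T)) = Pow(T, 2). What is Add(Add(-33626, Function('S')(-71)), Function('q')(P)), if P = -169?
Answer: Rational(-98314, 3) ≈ -32771.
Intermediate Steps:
Function('S')(T) = Mul(Rational(-1, 3), Pow(T, 2))
Function('q')(d) = Mul(-15, d)
Add(Add(-33626, Function('S')(-71)), Function('q')(P)) = Add(Add(-33626, Mul(Rational(-1, 3), Pow(-71, 2))), Mul(-15, -169)) = Add(Add(-33626, Mul(Rational(-1, 3), 5041)), 2535) = Add(Add(-33626, Rational(-5041, 3)), 2535) = Add(Rational(-105919, 3), 2535) = Rational(-98314, 3)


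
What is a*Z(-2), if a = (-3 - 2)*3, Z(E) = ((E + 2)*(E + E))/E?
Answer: 0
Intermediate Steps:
Z(E) = 4 + 2*E (Z(E) = ((2 + E)*(2*E))/E = (2*E*(2 + E))/E = 4 + 2*E)
a = -15 (a = -5*3 = -15)
a*Z(-2) = -15*(4 + 2*(-2)) = -15*(4 - 4) = -15*0 = 0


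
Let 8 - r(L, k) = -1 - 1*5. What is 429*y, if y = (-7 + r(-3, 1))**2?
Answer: 21021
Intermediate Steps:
r(L, k) = 14 (r(L, k) = 8 - (-1 - 1*5) = 8 - (-1 - 5) = 8 - 1*(-6) = 8 + 6 = 14)
y = 49 (y = (-7 + 14)**2 = 7**2 = 49)
429*y = 429*49 = 21021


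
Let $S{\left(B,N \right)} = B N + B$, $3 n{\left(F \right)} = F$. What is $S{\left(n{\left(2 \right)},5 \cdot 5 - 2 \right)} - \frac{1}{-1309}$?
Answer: $\frac{20945}{1309} \approx 16.001$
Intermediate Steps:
$n{\left(F \right)} = \frac{F}{3}$
$S{\left(B,N \right)} = B + B N$
$S{\left(n{\left(2 \right)},5 \cdot 5 - 2 \right)} - \frac{1}{-1309} = \frac{1}{3} \cdot 2 \left(1 + \left(5 \cdot 5 - 2\right)\right) - \frac{1}{-1309} = \frac{2 \left(1 + \left(25 - 2\right)\right)}{3} - - \frac{1}{1309} = \frac{2 \left(1 + 23\right)}{3} + \frac{1}{1309} = \frac{2}{3} \cdot 24 + \frac{1}{1309} = 16 + \frac{1}{1309} = \frac{20945}{1309}$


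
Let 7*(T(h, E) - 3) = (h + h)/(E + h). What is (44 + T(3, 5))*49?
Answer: 9233/4 ≈ 2308.3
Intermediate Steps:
T(h, E) = 3 + 2*h/(7*(E + h)) (T(h, E) = 3 + ((h + h)/(E + h))/7 = 3 + ((2*h)/(E + h))/7 = 3 + (2*h/(E + h))/7 = 3 + 2*h/(7*(E + h)))
(44 + T(3, 5))*49 = (44 + (3*5 + (23/7)*3)/(5 + 3))*49 = (44 + (15 + 69/7)/8)*49 = (44 + (⅛)*(174/7))*49 = (44 + 87/28)*49 = (1319/28)*49 = 9233/4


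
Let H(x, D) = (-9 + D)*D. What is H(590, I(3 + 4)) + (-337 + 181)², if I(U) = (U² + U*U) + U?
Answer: 34416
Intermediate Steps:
I(U) = U + 2*U² (I(U) = (U² + U²) + U = 2*U² + U = U + 2*U²)
H(x, D) = D*(-9 + D)
H(590, I(3 + 4)) + (-337 + 181)² = ((3 + 4)*(1 + 2*(3 + 4)))*(-9 + (3 + 4)*(1 + 2*(3 + 4))) + (-337 + 181)² = (7*(1 + 2*7))*(-9 + 7*(1 + 2*7)) + (-156)² = (7*(1 + 14))*(-9 + 7*(1 + 14)) + 24336 = (7*15)*(-9 + 7*15) + 24336 = 105*(-9 + 105) + 24336 = 105*96 + 24336 = 10080 + 24336 = 34416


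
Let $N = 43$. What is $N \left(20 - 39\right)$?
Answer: $-817$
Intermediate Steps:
$N \left(20 - 39\right) = 43 \left(20 - 39\right) = 43 \left(-19\right) = -817$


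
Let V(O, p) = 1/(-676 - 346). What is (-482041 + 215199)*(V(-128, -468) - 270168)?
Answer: 36839098725437/511 ≈ 7.2092e+10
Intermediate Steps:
V(O, p) = -1/1022 (V(O, p) = 1/(-1022) = -1/1022)
(-482041 + 215199)*(V(-128, -468) - 270168) = (-482041 + 215199)*(-1/1022 - 270168) = -266842*(-276111697/1022) = 36839098725437/511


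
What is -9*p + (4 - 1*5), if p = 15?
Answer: -136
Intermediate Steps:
-9*p + (4 - 1*5) = -9*15 + (4 - 1*5) = -135 + (4 - 5) = -135 - 1 = -136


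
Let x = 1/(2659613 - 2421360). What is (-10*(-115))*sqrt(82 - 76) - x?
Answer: -1/238253 + 1150*sqrt(6) ≈ 2816.9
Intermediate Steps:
x = 1/238253 ≈ 4.1972e-6
(-10*(-115))*sqrt(82 - 76) - x = (-10*(-115))*sqrt(82 - 76) - 1*1/238253 = 1150*sqrt(6) - 1/238253 = -1/238253 + 1150*sqrt(6)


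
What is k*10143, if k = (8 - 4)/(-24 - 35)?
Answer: -40572/59 ≈ -687.66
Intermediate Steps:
k = -4/59 (k = 4/(-59) = 4*(-1/59) = -4/59 ≈ -0.067797)
k*10143 = -4/59*10143 = -40572/59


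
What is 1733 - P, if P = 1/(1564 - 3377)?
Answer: 3141930/1813 ≈ 1733.0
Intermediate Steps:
P = -1/1813 (P = 1/(-1813) = -1/1813 ≈ -0.00055157)
1733 - P = 1733 - 1*(-1/1813) = 1733 + 1/1813 = 3141930/1813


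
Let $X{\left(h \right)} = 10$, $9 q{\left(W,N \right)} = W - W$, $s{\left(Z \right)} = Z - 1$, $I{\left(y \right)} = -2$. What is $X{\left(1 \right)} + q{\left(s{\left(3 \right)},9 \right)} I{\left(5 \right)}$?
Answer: $10$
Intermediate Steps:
$s{\left(Z \right)} = -1 + Z$ ($s{\left(Z \right)} = Z - 1 = -1 + Z$)
$q{\left(W,N \right)} = 0$ ($q{\left(W,N \right)} = \frac{W - W}{9} = \frac{1}{9} \cdot 0 = 0$)
$X{\left(1 \right)} + q{\left(s{\left(3 \right)},9 \right)} I{\left(5 \right)} = 10 + 0 \left(-2\right) = 10 + 0 = 10$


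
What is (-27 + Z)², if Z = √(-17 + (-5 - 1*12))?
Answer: (27 - I*√34)² ≈ 695.0 - 314.87*I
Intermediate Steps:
Z = I*√34 (Z = √(-17 + (-5 - 12)) = √(-17 - 17) = √(-34) = I*√34 ≈ 5.8309*I)
(-27 + Z)² = (-27 + I*√34)²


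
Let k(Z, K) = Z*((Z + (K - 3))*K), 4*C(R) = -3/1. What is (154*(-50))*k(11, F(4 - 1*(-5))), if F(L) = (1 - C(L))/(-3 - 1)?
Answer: 17935225/64 ≈ 2.8024e+5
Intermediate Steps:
C(R) = -¾ (C(R) = (-3/1)/4 = (-3*1)/4 = (¼)*(-3) = -¾)
F(L) = -7/16 (F(L) = (1 - 1*(-¾))/(-3 - 1) = (1 + ¾)/(-4) = (7/4)*(-¼) = -7/16)
k(Z, K) = K*Z*(-3 + K + Z) (k(Z, K) = Z*((Z + (-3 + K))*K) = Z*((-3 + K + Z)*K) = Z*(K*(-3 + K + Z)) = K*Z*(-3 + K + Z))
(154*(-50))*k(11, F(4 - 1*(-5))) = (154*(-50))*(-7/16*11*(-3 - 7/16 + 11)) = -(-13475)*11*121/(4*16) = -7700*(-9317/256) = 17935225/64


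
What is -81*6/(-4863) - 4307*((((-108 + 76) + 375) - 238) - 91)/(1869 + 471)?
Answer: -48681989/1896570 ≈ -25.668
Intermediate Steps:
-81*6/(-4863) - 4307*((((-108 + 76) + 375) - 238) - 91)/(1869 + 471) = -486*(-1/4863) - (-1417003/2340 + 4307*(-32 + 375)/2340) = 162/1621 - 4307/(2340/((343 - 238) - 91)) = 162/1621 - 4307/(2340/(105 - 91)) = 162/1621 - 4307/(2340/14) = 162/1621 - 4307/(2340*(1/14)) = 162/1621 - 4307/1170/7 = 162/1621 - 4307*7/1170 = 162/1621 - 30149/1170 = -48681989/1896570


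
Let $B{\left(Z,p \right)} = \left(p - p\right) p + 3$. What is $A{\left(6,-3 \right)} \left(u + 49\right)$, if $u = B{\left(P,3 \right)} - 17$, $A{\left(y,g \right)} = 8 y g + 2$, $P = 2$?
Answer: $-4970$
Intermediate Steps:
$A{\left(y,g \right)} = 2 + 8 g y$ ($A{\left(y,g \right)} = 8 g y + 2 = 2 + 8 g y$)
$B{\left(Z,p \right)} = 3$ ($B{\left(Z,p \right)} = 0 p + 3 = 0 + 3 = 3$)
$u = -14$ ($u = 3 - 17 = -14$)
$A{\left(6,-3 \right)} \left(u + 49\right) = \left(2 + 8 \left(-3\right) 6\right) \left(-14 + 49\right) = \left(2 - 144\right) 35 = \left(-142\right) 35 = -4970$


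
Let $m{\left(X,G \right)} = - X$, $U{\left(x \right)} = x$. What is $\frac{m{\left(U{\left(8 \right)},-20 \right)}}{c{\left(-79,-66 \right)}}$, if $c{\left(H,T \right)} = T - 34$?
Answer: $\frac{2}{25} \approx 0.08$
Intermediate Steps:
$c{\left(H,T \right)} = -34 + T$ ($c{\left(H,T \right)} = T - 34 = -34 + T$)
$\frac{m{\left(U{\left(8 \right)},-20 \right)}}{c{\left(-79,-66 \right)}} = \frac{\left(-1\right) 8}{-34 - 66} = - \frac{8}{-100} = \left(-8\right) \left(- \frac{1}{100}\right) = \frac{2}{25}$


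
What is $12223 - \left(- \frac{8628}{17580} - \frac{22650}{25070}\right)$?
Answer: $\frac{44897205123}{3672755} \approx 12224.0$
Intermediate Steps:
$12223 - \left(- \frac{8628}{17580} - \frac{22650}{25070}\right) = 12223 - \left(\left(-8628\right) \frac{1}{17580} - \frac{2265}{2507}\right) = 12223 - \left(- \frac{719}{1465} - \frac{2265}{2507}\right) = 12223 - - \frac{5120758}{3672755} = 12223 + \frac{5120758}{3672755} = \frac{44897205123}{3672755}$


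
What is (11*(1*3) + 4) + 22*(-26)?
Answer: -535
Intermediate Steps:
(11*(1*3) + 4) + 22*(-26) = (11*3 + 4) - 572 = (33 + 4) - 572 = 37 - 572 = -535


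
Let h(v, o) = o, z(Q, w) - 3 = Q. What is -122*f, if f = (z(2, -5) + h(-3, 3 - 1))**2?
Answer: -5978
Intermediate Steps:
z(Q, w) = 3 + Q
f = 49 (f = ((3 + 2) + (3 - 1))**2 = (5 + 2)**2 = 7**2 = 49)
-122*f = -122*49 = -5978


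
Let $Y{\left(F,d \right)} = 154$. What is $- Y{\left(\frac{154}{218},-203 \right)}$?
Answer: $-154$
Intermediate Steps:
$- Y{\left(\frac{154}{218},-203 \right)} = \left(-1\right) 154 = -154$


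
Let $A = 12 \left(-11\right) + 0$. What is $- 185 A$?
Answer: $24420$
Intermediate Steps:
$A = -132$ ($A = -132 + 0 = -132$)
$- 185 A = \left(-185\right) \left(-132\right) = 24420$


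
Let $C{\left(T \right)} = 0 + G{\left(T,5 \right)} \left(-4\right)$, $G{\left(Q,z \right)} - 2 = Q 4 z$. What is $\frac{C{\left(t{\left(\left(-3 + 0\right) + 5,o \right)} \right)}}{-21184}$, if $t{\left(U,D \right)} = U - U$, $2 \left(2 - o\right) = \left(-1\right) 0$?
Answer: $\frac{1}{2648} \approx 0.00037764$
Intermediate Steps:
$o = 2$ ($o = 2 - \frac{\left(-1\right) 0}{2} = 2 - 0 = 2 + 0 = 2$)
$G{\left(Q,z \right)} = 2 + 4 Q z$ ($G{\left(Q,z \right)} = 2 + Q 4 z = 2 + 4 Q z$)
$t{\left(U,D \right)} = 0$
$C{\left(T \right)} = -8 - 80 T$ ($C{\left(T \right)} = 0 + \left(2 + 4 T 5\right) \left(-4\right) = 0 + \left(2 + 20 T\right) \left(-4\right) = 0 - \left(8 + 80 T\right) = -8 - 80 T$)
$\frac{C{\left(t{\left(\left(-3 + 0\right) + 5,o \right)} \right)}}{-21184} = \frac{-8 - 0}{-21184} = \left(-8 + 0\right) \left(- \frac{1}{21184}\right) = \left(-8\right) \left(- \frac{1}{21184}\right) = \frac{1}{2648}$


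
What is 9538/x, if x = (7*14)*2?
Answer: 4769/98 ≈ 48.663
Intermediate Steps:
x = 196 (x = 98*2 = 196)
9538/x = 9538/196 = 9538*(1/196) = 4769/98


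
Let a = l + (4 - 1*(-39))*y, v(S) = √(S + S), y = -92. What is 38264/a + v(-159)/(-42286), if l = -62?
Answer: -19132/2009 - I*√318/42286 ≈ -9.5231 - 0.00042171*I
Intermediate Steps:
v(S) = √2*√S (v(S) = √(2*S) = √2*√S)
a = -4018 (a = -62 + (4 - 1*(-39))*(-92) = -62 + (4 + 39)*(-92) = -62 + 43*(-92) = -62 - 3956 = -4018)
38264/a + v(-159)/(-42286) = 38264/(-4018) + (√2*√(-159))/(-42286) = 38264*(-1/4018) + (√2*(I*√159))*(-1/42286) = -19132/2009 + (I*√318)*(-1/42286) = -19132/2009 - I*√318/42286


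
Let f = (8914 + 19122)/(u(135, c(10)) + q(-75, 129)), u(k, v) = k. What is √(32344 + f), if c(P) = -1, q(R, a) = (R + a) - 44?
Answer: 14*√3490295/145 ≈ 180.38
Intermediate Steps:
q(R, a) = -44 + R + a
f = 28036/145 (f = (8914 + 19122)/(135 + (-44 - 75 + 129)) = 28036/(135 + 10) = 28036/145 ≈ 193.35)
√(32344 + f) = √(32344 + 28036/145) = √(4717916/145) = 14*√3490295/145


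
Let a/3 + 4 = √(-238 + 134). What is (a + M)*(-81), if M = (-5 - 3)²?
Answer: -4212 - 486*I*√26 ≈ -4212.0 - 2478.1*I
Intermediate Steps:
a = -12 + 6*I*√26 (a = -12 + 3*√(-238 + 134) = -12 + 3*√(-104) = -12 + 3*(2*I*√26) = -12 + 6*I*√26 ≈ -12.0 + 30.594*I)
M = 64 (M = (-8)² = 64)
(a + M)*(-81) = ((-12 + 6*I*√26) + 64)*(-81) = (52 + 6*I*√26)*(-81) = -4212 - 486*I*√26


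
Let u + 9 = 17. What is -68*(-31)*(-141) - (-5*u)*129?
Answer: -292068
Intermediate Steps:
u = 8 (u = -9 + 17 = 8)
-68*(-31)*(-141) - (-5*u)*129 = -68*(-31)*(-141) - (-5*8)*129 = 2108*(-141) - (-40)*129 = -297228 - 1*(-5160) = -297228 + 5160 = -292068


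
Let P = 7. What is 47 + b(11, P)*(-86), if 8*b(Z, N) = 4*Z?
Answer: -426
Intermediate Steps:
b(Z, N) = Z/2 (b(Z, N) = (4*Z)/8 = Z/2)
47 + b(11, P)*(-86) = 47 + ((½)*11)*(-86) = 47 + (11/2)*(-86) = 47 - 473 = -426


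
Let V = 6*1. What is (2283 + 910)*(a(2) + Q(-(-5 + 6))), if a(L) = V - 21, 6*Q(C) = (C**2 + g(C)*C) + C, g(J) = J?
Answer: -284177/6 ≈ -47363.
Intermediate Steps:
V = 6
Q(C) = C**2/3 + C/6 (Q(C) = ((C**2 + C*C) + C)/6 = ((C**2 + C**2) + C)/6 = (2*C**2 + C)/6 = (C + 2*C**2)/6 = C**2/3 + C/6)
a(L) = -15 (a(L) = 6 - 21 = -15)
(2283 + 910)*(a(2) + Q(-(-5 + 6))) = (2283 + 910)*(-15 + (-(-5 + 6))*(1 + 2*(-(-5 + 6)))/6) = 3193*(-15 + (-1*1)*(1 + 2*(-1*1))/6) = 3193*(-15 + (1/6)*(-1)*(1 + 2*(-1))) = 3193*(-15 + (1/6)*(-1)*(1 - 2)) = 3193*(-15 + (1/6)*(-1)*(-1)) = 3193*(-15 + 1/6) = 3193*(-89/6) = -284177/6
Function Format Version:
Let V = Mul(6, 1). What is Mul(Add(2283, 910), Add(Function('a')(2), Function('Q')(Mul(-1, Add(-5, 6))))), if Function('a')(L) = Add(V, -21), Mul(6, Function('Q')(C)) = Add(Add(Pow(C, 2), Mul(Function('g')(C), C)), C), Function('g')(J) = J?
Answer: Rational(-284177, 6) ≈ -47363.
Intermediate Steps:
V = 6
Function('Q')(C) = Add(Mul(Rational(1, 3), Pow(C, 2)), Mul(Rational(1, 6), C)) (Function('Q')(C) = Mul(Rational(1, 6), Add(Add(Pow(C, 2), Mul(C, C)), C)) = Mul(Rational(1, 6), Add(Add(Pow(C, 2), Pow(C, 2)), C)) = Mul(Rational(1, 6), Add(Mul(2, Pow(C, 2)), C)) = Mul(Rational(1, 6), Add(C, Mul(2, Pow(C, 2)))) = Add(Mul(Rational(1, 3), Pow(C, 2)), Mul(Rational(1, 6), C)))
Function('a')(L) = -15 (Function('a')(L) = Add(6, -21) = -15)
Mul(Add(2283, 910), Add(Function('a')(2), Function('Q')(Mul(-1, Add(-5, 6))))) = Mul(Add(2283, 910), Add(-15, Mul(Rational(1, 6), Mul(-1, Add(-5, 6)), Add(1, Mul(2, Mul(-1, Add(-5, 6))))))) = Mul(3193, Add(-15, Mul(Rational(1, 6), Mul(-1, 1), Add(1, Mul(2, Mul(-1, 1)))))) = Mul(3193, Add(-15, Mul(Rational(1, 6), -1, Add(1, Mul(2, -1))))) = Mul(3193, Add(-15, Mul(Rational(1, 6), -1, Add(1, -2)))) = Mul(3193, Add(-15, Mul(Rational(1, 6), -1, -1))) = Mul(3193, Add(-15, Rational(1, 6))) = Mul(3193, Rational(-89, 6)) = Rational(-284177, 6)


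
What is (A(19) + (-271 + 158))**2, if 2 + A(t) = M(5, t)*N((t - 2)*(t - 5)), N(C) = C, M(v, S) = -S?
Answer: 21501769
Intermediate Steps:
A(t) = -2 - t*(-5 + t)*(-2 + t) (A(t) = -2 + (-t)*((t - 2)*(t - 5)) = -2 + (-t)*((-2 + t)*(-5 + t)) = -2 + (-t)*((-5 + t)*(-2 + t)) = -2 - t*(-5 + t)*(-2 + t))
(A(19) + (-271 + 158))**2 = ((-2 - 1*19*(10 + 19**2 - 7*19)) + (-271 + 158))**2 = ((-2 - 1*19*(10 + 361 - 133)) - 113)**2 = ((-2 - 1*19*238) - 113)**2 = ((-2 - 4522) - 113)**2 = (-4524 - 113)**2 = (-4637)**2 = 21501769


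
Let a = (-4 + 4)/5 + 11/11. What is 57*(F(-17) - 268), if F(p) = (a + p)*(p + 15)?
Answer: -13452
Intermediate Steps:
a = 1 (a = 0*(1/5) + 11*(1/11) = 0 + 1 = 1)
F(p) = (1 + p)*(15 + p) (F(p) = (1 + p)*(p + 15) = (1 + p)*(15 + p))
57*(F(-17) - 268) = 57*((15 + (-17)**2 + 16*(-17)) - 268) = 57*((15 + 289 - 272) - 268) = 57*(32 - 268) = 57*(-236) = -13452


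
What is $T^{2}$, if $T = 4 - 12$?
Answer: $64$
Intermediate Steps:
$T = -8$ ($T = 4 - 12 = -8$)
$T^{2} = \left(-8\right)^{2} = 64$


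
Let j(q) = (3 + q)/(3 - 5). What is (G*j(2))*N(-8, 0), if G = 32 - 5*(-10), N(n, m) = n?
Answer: 1640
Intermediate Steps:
j(q) = -3/2 - q/2 (j(q) = (3 + q)/(-2) = (3 + q)*(-½) = -3/2 - q/2)
G = 82 (G = 32 + 50 = 82)
(G*j(2))*N(-8, 0) = (82*(-3/2 - ½*2))*(-8) = (82*(-3/2 - 1))*(-8) = (82*(-5/2))*(-8) = -205*(-8) = 1640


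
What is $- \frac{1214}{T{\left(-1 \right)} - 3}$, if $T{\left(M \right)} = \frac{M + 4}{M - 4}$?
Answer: $\frac{3035}{9} \approx 337.22$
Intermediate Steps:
$T{\left(M \right)} = \frac{4 + M}{-4 + M}$
$- \frac{1214}{T{\left(-1 \right)} - 3} = - \frac{1214}{\frac{4 - 1}{-4 - 1} - 3} = - \frac{1214}{\frac{1}{-5} \cdot 3 - 3} = - \frac{1214}{\left(- \frac{1}{5}\right) 3 - 3} = - \frac{1214}{- \frac{3}{5} - 3} = - \frac{1214}{- \frac{18}{5}} = \left(-1214\right) \left(- \frac{5}{18}\right) = \frac{3035}{9}$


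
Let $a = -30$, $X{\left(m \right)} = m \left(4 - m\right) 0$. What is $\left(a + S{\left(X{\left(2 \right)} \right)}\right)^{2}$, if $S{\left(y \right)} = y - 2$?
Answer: $1024$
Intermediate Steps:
$X{\left(m \right)} = 0$
$S{\left(y \right)} = -2 + y$ ($S{\left(y \right)} = y - 2 = -2 + y$)
$\left(a + S{\left(X{\left(2 \right)} \right)}\right)^{2} = \left(-30 + \left(-2 + 0\right)\right)^{2} = \left(-30 - 2\right)^{2} = \left(-32\right)^{2} = 1024$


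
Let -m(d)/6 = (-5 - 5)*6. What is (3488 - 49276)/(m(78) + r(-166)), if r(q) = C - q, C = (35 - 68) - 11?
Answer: -22894/241 ≈ -94.996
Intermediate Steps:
C = -44 (C = -33 - 11 = -44)
m(d) = 360 (m(d) = -6*(-5 - 5)*6 = -(-60)*6 = -6*(-60) = 360)
r(q) = -44 - q
(3488 - 49276)/(m(78) + r(-166)) = (3488 - 49276)/(360 + (-44 - 1*(-166))) = -45788/(360 + (-44 + 166)) = -45788/(360 + 122) = -45788/482 = -45788*1/482 = -22894/241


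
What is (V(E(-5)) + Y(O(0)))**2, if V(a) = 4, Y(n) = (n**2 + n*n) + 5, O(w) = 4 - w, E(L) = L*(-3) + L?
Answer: 1681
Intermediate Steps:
E(L) = -2*L (E(L) = -3*L + L = -2*L)
Y(n) = 5 + 2*n**2 (Y(n) = (n**2 + n**2) + 5 = 2*n**2 + 5 = 5 + 2*n**2)
(V(E(-5)) + Y(O(0)))**2 = (4 + (5 + 2*(4 - 1*0)**2))**2 = (4 + (5 + 2*(4 + 0)**2))**2 = (4 + (5 + 2*4**2))**2 = (4 + (5 + 2*16))**2 = (4 + (5 + 32))**2 = (4 + 37)**2 = 41**2 = 1681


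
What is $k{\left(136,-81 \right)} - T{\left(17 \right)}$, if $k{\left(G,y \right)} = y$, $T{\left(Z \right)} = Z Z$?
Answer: $-370$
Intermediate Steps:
$T{\left(Z \right)} = Z^{2}$
$k{\left(136,-81 \right)} - T{\left(17 \right)} = -81 - 17^{2} = -81 - 289 = -370$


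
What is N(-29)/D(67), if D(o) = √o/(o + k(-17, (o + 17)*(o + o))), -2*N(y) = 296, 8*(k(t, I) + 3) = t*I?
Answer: 3530540*√67/67 ≈ 4.3132e+5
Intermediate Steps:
k(t, I) = -3 + I*t/8 (k(t, I) = -3 + (t*I)/8 = -3 + (I*t)/8 = -3 + I*t/8)
N(y) = -148 (N(y) = -½*296 = -148)
D(o) = √o/(-3 + o - 17*o*(17 + o)/4) (D(o) = √o/(o + (-3 + (⅛)*((o + 17)*(o + o))*(-17))) = √o/(o + (-3 + (⅛)*((17 + o)*(2*o))*(-17))) = √o/(o + (-3 + (⅛)*(2*o*(17 + o))*(-17))) = √o/(o + (-3 - 17*o*(17 + o)/4)) = √o/(-3 + o - 17*o*(17 + o)/4))
N(-29)/D(67) = -148*√67*(-12 + 4*67 - 17*67*(17 + 67))/268 = -148*√67*(-12 + 268 - 17*67*84)/268 = -148*√67*(-12 + 268 - 95676)/268 = -148*(-23855*√67/67) = -(-3530540)*√67/67 = 3530540*√67/67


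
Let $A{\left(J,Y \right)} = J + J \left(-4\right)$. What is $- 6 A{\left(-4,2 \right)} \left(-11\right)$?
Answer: $792$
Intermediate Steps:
$A{\left(J,Y \right)} = - 3 J$ ($A{\left(J,Y \right)} = J - 4 J = - 3 J$)
$- 6 A{\left(-4,2 \right)} \left(-11\right) = - 6 \left(\left(-3\right) \left(-4\right)\right) \left(-11\right) = \left(-6\right) 12 \left(-11\right) = \left(-72\right) \left(-11\right) = 792$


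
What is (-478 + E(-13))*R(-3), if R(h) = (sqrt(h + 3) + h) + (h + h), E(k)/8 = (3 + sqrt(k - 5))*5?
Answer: 3222 - 1080*I*sqrt(2) ≈ 3222.0 - 1527.4*I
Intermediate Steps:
E(k) = 120 + 40*sqrt(-5 + k) (E(k) = 8*((3 + sqrt(k - 5))*5) = 8*((3 + sqrt(-5 + k))*5) = 8*(15 + 5*sqrt(-5 + k)) = 120 + 40*sqrt(-5 + k))
R(h) = sqrt(3 + h) + 3*h (R(h) = (sqrt(3 + h) + h) + 2*h = (h + sqrt(3 + h)) + 2*h = sqrt(3 + h) + 3*h)
(-478 + E(-13))*R(-3) = (-478 + (120 + 40*sqrt(-5 - 13)))*(sqrt(3 - 3) + 3*(-3)) = (-478 + (120 + 40*sqrt(-18)))*(sqrt(0) - 9) = (-478 + (120 + 40*(3*I*sqrt(2))))*(0 - 9) = (-478 + (120 + 120*I*sqrt(2)))*(-9) = (-358 + 120*I*sqrt(2))*(-9) = 3222 - 1080*I*sqrt(2)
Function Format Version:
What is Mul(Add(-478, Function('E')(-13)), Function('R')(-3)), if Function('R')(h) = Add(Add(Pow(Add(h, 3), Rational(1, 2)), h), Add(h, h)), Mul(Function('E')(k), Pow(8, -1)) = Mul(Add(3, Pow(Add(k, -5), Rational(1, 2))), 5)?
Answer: Add(3222, Mul(-1080, I, Pow(2, Rational(1, 2)))) ≈ Add(3222.0, Mul(-1527.4, I))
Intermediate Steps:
Function('E')(k) = Add(120, Mul(40, Pow(Add(-5, k), Rational(1, 2)))) (Function('E')(k) = Mul(8, Mul(Add(3, Pow(Add(k, -5), Rational(1, 2))), 5)) = Mul(8, Mul(Add(3, Pow(Add(-5, k), Rational(1, 2))), 5)) = Mul(8, Add(15, Mul(5, Pow(Add(-5, k), Rational(1, 2))))) = Add(120, Mul(40, Pow(Add(-5, k), Rational(1, 2)))))
Function('R')(h) = Add(Pow(Add(3, h), Rational(1, 2)), Mul(3, h)) (Function('R')(h) = Add(Add(Pow(Add(3, h), Rational(1, 2)), h), Mul(2, h)) = Add(Add(h, Pow(Add(3, h), Rational(1, 2))), Mul(2, h)) = Add(Pow(Add(3, h), Rational(1, 2)), Mul(3, h)))
Mul(Add(-478, Function('E')(-13)), Function('R')(-3)) = Mul(Add(-478, Add(120, Mul(40, Pow(Add(-5, -13), Rational(1, 2))))), Add(Pow(Add(3, -3), Rational(1, 2)), Mul(3, -3))) = Mul(Add(-478, Add(120, Mul(40, Pow(-18, Rational(1, 2))))), Add(Pow(0, Rational(1, 2)), -9)) = Mul(Add(-478, Add(120, Mul(40, Mul(3, I, Pow(2, Rational(1, 2)))))), Add(0, -9)) = Mul(Add(-478, Add(120, Mul(120, I, Pow(2, Rational(1, 2))))), -9) = Mul(Add(-358, Mul(120, I, Pow(2, Rational(1, 2)))), -9) = Add(3222, Mul(-1080, I, Pow(2, Rational(1, 2))))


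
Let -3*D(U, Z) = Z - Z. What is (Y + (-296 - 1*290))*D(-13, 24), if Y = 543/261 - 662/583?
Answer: 0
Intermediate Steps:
D(U, Z) = 0 (D(U, Z) = -(Z - Z)/3 = -1/3*0 = 0)
Y = 47929/50721 (Y = 543*(1/261) - 662*1/583 = 181/87 - 662/583 = 47929/50721 ≈ 0.94495)
(Y + (-296 - 1*290))*D(-13, 24) = (47929/50721 + (-296 - 1*290))*0 = (47929/50721 + (-296 - 290))*0 = (47929/50721 - 586)*0 = -29674577/50721*0 = 0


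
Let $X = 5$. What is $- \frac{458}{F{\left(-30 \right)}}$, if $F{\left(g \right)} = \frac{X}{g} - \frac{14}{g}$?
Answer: $- \frac{4580}{3} \approx -1526.7$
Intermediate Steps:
$F{\left(g \right)} = - \frac{9}{g}$ ($F{\left(g \right)} = \frac{5}{g} - \frac{14}{g} = - \frac{9}{g}$)
$- \frac{458}{F{\left(-30 \right)}} = - \frac{458}{\left(-9\right) \frac{1}{-30}} = - \frac{458}{\left(-9\right) \left(- \frac{1}{30}\right)} = - \frac{458}{\frac{3}{10}} = \left(-458\right) \frac{10}{3} = - \frac{4580}{3}$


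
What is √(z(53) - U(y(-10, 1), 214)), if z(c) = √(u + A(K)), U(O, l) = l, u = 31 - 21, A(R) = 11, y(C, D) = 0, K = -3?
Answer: √(-214 + √21) ≈ 14.471*I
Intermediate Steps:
u = 10
z(c) = √21 (z(c) = √(10 + 11) = √21)
√(z(53) - U(y(-10, 1), 214)) = √(√21 - 1*214) = √(√21 - 214) = √(-214 + √21)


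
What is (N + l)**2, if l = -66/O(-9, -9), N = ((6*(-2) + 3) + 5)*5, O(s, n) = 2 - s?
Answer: 676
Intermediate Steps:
N = -20 (N = ((-12 + 3) + 5)*5 = (-9 + 5)*5 = -4*5 = -20)
l = -6 (l = -66/(2 - 1*(-9)) = -66/(2 + 9) = -66/11 = -66*1/11 = -6)
(N + l)**2 = (-20 - 6)**2 = (-26)**2 = 676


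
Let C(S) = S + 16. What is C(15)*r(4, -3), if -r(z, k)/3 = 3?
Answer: -279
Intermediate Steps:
C(S) = 16 + S
r(z, k) = -9 (r(z, k) = -3*3 = -9)
C(15)*r(4, -3) = (16 + 15)*(-9) = 31*(-9) = -279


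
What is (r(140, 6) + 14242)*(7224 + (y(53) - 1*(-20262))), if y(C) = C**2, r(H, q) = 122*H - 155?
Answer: 944204265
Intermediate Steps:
r(H, q) = -155 + 122*H
(r(140, 6) + 14242)*(7224 + (y(53) - 1*(-20262))) = ((-155 + 122*140) + 14242)*(7224 + (53**2 - 1*(-20262))) = ((-155 + 17080) + 14242)*(7224 + (2809 + 20262)) = (16925 + 14242)*(7224 + 23071) = 31167*30295 = 944204265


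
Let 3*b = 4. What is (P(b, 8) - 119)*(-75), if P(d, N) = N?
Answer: 8325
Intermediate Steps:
b = 4/3 (b = (1/3)*4 = 4/3 ≈ 1.3333)
(P(b, 8) - 119)*(-75) = (8 - 119)*(-75) = -111*(-75) = 8325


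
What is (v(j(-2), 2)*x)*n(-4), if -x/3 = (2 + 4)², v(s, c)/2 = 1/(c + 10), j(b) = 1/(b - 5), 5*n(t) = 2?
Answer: -36/5 ≈ -7.2000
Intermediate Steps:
n(t) = ⅖ (n(t) = (⅕)*2 = ⅖)
j(b) = 1/(-5 + b)
v(s, c) = 2/(10 + c) (v(s, c) = 2/(c + 10) = 2/(10 + c))
x = -108 (x = -3*(2 + 4)² = -3*6² = -3*36 = -108)
(v(j(-2), 2)*x)*n(-4) = ((2/(10 + 2))*(-108))*(⅖) = ((2/12)*(-108))*(⅖) = ((2*(1/12))*(-108))*(⅖) = ((⅙)*(-108))*(⅖) = -18*⅖ = -36/5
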